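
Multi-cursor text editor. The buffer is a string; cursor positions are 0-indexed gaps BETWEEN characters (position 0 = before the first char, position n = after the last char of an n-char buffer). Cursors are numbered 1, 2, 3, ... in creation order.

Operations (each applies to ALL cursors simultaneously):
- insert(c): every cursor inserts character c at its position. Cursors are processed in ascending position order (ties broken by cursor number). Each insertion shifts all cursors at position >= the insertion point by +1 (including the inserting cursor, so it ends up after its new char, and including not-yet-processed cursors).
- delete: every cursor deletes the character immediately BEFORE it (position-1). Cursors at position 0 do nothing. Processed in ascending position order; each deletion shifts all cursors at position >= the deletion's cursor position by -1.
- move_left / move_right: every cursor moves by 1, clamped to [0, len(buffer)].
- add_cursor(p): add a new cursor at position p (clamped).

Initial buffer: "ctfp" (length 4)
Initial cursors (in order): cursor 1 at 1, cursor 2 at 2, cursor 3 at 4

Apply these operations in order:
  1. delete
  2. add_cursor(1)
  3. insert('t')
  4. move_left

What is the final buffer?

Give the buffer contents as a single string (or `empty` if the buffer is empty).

Answer: ttftt

Derivation:
After op 1 (delete): buffer="f" (len 1), cursors c1@0 c2@0 c3@1, authorship .
After op 2 (add_cursor(1)): buffer="f" (len 1), cursors c1@0 c2@0 c3@1 c4@1, authorship .
After op 3 (insert('t')): buffer="ttftt" (len 5), cursors c1@2 c2@2 c3@5 c4@5, authorship 12.34
After op 4 (move_left): buffer="ttftt" (len 5), cursors c1@1 c2@1 c3@4 c4@4, authorship 12.34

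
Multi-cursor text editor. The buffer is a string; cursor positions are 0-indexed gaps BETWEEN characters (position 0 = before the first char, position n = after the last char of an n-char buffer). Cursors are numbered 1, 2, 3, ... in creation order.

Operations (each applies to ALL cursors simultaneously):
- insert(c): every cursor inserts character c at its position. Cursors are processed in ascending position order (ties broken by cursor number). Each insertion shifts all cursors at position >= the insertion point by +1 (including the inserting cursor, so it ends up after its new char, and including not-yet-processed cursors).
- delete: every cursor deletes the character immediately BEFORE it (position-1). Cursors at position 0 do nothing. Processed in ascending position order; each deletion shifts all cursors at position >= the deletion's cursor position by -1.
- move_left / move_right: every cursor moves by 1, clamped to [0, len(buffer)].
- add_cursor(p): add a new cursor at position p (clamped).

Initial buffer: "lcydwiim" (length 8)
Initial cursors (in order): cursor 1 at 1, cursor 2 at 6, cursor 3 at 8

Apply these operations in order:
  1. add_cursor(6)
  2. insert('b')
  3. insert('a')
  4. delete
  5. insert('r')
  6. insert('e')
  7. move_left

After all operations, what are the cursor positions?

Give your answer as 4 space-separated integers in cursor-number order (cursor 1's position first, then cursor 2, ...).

Answer: 3 14 19 14

Derivation:
After op 1 (add_cursor(6)): buffer="lcydwiim" (len 8), cursors c1@1 c2@6 c4@6 c3@8, authorship ........
After op 2 (insert('b')): buffer="lbcydwibbimb" (len 12), cursors c1@2 c2@9 c4@9 c3@12, authorship .1.....24..3
After op 3 (insert('a')): buffer="lbacydwibbaaimba" (len 16), cursors c1@3 c2@12 c4@12 c3@16, authorship .11.....2424..33
After op 4 (delete): buffer="lbcydwibbimb" (len 12), cursors c1@2 c2@9 c4@9 c3@12, authorship .1.....24..3
After op 5 (insert('r')): buffer="lbrcydwibbrrimbr" (len 16), cursors c1@3 c2@12 c4@12 c3@16, authorship .11.....2424..33
After op 6 (insert('e')): buffer="lbrecydwibbrreeimbre" (len 20), cursors c1@4 c2@15 c4@15 c3@20, authorship .111.....242424..333
After op 7 (move_left): buffer="lbrecydwibbrreeimbre" (len 20), cursors c1@3 c2@14 c4@14 c3@19, authorship .111.....242424..333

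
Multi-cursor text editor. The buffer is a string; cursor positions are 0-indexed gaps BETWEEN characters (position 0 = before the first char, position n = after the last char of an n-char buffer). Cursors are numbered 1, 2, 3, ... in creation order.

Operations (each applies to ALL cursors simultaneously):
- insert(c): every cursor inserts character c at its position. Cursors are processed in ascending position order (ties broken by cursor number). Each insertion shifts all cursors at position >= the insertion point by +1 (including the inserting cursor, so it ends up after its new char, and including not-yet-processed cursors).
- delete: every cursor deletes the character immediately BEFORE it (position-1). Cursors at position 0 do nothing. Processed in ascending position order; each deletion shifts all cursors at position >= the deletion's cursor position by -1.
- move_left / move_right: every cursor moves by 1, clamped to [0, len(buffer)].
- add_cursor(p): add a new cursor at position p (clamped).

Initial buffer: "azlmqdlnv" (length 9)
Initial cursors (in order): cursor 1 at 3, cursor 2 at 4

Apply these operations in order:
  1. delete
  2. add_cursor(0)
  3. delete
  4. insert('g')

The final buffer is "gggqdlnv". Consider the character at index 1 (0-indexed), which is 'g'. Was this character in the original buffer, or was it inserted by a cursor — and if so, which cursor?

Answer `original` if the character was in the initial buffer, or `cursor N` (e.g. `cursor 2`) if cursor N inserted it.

Answer: cursor 2

Derivation:
After op 1 (delete): buffer="azqdlnv" (len 7), cursors c1@2 c2@2, authorship .......
After op 2 (add_cursor(0)): buffer="azqdlnv" (len 7), cursors c3@0 c1@2 c2@2, authorship .......
After op 3 (delete): buffer="qdlnv" (len 5), cursors c1@0 c2@0 c3@0, authorship .....
After op 4 (insert('g')): buffer="gggqdlnv" (len 8), cursors c1@3 c2@3 c3@3, authorship 123.....
Authorship (.=original, N=cursor N): 1 2 3 . . . . .
Index 1: author = 2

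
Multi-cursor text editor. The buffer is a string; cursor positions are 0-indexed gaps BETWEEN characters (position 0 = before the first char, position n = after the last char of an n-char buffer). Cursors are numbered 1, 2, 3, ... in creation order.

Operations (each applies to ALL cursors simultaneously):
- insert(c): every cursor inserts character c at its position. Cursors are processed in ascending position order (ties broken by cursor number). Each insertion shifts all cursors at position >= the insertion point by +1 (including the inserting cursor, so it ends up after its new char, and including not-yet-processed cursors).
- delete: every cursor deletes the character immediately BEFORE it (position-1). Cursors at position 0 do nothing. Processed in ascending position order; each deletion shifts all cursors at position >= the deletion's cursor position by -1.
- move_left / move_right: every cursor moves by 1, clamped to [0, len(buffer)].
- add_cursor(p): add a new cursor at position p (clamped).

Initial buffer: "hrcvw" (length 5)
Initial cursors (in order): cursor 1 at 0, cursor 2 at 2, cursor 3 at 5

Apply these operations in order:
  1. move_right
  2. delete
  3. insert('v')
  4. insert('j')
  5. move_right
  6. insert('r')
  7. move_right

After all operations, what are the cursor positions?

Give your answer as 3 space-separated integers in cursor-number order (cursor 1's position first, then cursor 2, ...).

After op 1 (move_right): buffer="hrcvw" (len 5), cursors c1@1 c2@3 c3@5, authorship .....
After op 2 (delete): buffer="rv" (len 2), cursors c1@0 c2@1 c3@2, authorship ..
After op 3 (insert('v')): buffer="vrvvv" (len 5), cursors c1@1 c2@3 c3@5, authorship 1.2.3
After op 4 (insert('j')): buffer="vjrvjvvj" (len 8), cursors c1@2 c2@5 c3@8, authorship 11.22.33
After op 5 (move_right): buffer="vjrvjvvj" (len 8), cursors c1@3 c2@6 c3@8, authorship 11.22.33
After op 6 (insert('r')): buffer="vjrrvjvrvjr" (len 11), cursors c1@4 c2@8 c3@11, authorship 11.122.2333
After op 7 (move_right): buffer="vjrrvjvrvjr" (len 11), cursors c1@5 c2@9 c3@11, authorship 11.122.2333

Answer: 5 9 11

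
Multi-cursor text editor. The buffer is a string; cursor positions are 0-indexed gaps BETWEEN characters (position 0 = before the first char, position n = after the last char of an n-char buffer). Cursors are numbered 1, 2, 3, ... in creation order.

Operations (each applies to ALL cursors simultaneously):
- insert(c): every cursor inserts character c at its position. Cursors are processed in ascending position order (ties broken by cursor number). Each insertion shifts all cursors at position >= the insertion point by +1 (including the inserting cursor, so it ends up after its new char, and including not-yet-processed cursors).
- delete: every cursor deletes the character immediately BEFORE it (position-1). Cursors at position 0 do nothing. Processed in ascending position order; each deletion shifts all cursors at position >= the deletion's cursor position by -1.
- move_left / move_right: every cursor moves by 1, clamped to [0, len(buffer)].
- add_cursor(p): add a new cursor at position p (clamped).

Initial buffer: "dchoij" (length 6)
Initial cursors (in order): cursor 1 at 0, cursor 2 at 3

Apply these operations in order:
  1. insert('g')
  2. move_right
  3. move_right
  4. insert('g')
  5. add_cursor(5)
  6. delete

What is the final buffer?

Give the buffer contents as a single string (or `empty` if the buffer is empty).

Answer: gdcgoij

Derivation:
After op 1 (insert('g')): buffer="gdchgoij" (len 8), cursors c1@1 c2@5, authorship 1...2...
After op 2 (move_right): buffer="gdchgoij" (len 8), cursors c1@2 c2@6, authorship 1...2...
After op 3 (move_right): buffer="gdchgoij" (len 8), cursors c1@3 c2@7, authorship 1...2...
After op 4 (insert('g')): buffer="gdcghgoigj" (len 10), cursors c1@4 c2@9, authorship 1..1.2..2.
After op 5 (add_cursor(5)): buffer="gdcghgoigj" (len 10), cursors c1@4 c3@5 c2@9, authorship 1..1.2..2.
After op 6 (delete): buffer="gdcgoij" (len 7), cursors c1@3 c3@3 c2@6, authorship 1..2...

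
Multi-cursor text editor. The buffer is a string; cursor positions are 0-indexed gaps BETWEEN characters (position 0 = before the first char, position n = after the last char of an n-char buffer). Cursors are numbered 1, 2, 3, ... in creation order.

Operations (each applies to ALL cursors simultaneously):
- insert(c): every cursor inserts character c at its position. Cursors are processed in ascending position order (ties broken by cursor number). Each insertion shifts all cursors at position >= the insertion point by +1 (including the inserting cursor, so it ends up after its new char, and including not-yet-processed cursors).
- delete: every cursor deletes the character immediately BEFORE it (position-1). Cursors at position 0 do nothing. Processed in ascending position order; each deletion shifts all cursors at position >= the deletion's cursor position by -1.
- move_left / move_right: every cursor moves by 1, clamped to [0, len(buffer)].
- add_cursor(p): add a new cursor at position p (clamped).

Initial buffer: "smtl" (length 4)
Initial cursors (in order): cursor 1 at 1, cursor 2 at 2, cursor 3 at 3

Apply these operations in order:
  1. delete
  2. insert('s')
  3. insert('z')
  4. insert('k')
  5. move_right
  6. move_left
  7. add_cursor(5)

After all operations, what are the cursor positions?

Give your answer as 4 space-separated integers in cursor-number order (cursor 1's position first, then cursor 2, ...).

After op 1 (delete): buffer="l" (len 1), cursors c1@0 c2@0 c3@0, authorship .
After op 2 (insert('s')): buffer="sssl" (len 4), cursors c1@3 c2@3 c3@3, authorship 123.
After op 3 (insert('z')): buffer="ssszzzl" (len 7), cursors c1@6 c2@6 c3@6, authorship 123123.
After op 4 (insert('k')): buffer="ssszzzkkkl" (len 10), cursors c1@9 c2@9 c3@9, authorship 123123123.
After op 5 (move_right): buffer="ssszzzkkkl" (len 10), cursors c1@10 c2@10 c3@10, authorship 123123123.
After op 6 (move_left): buffer="ssszzzkkkl" (len 10), cursors c1@9 c2@9 c3@9, authorship 123123123.
After op 7 (add_cursor(5)): buffer="ssszzzkkkl" (len 10), cursors c4@5 c1@9 c2@9 c3@9, authorship 123123123.

Answer: 9 9 9 5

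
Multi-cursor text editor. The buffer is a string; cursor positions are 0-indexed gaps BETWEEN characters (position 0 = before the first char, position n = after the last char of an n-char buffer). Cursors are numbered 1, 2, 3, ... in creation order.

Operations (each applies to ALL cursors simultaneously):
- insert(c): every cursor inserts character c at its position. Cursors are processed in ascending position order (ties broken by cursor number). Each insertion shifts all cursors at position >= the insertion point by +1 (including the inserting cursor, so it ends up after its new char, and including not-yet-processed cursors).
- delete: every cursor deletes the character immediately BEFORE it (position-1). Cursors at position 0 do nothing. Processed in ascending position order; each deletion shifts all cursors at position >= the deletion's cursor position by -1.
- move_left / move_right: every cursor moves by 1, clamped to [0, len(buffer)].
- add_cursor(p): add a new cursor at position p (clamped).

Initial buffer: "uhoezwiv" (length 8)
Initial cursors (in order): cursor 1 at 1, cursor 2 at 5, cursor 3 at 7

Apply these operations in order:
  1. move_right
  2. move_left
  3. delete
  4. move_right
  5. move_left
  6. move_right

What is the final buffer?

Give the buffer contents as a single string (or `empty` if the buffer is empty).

Answer: hoewv

Derivation:
After op 1 (move_right): buffer="uhoezwiv" (len 8), cursors c1@2 c2@6 c3@8, authorship ........
After op 2 (move_left): buffer="uhoezwiv" (len 8), cursors c1@1 c2@5 c3@7, authorship ........
After op 3 (delete): buffer="hoewv" (len 5), cursors c1@0 c2@3 c3@4, authorship .....
After op 4 (move_right): buffer="hoewv" (len 5), cursors c1@1 c2@4 c3@5, authorship .....
After op 5 (move_left): buffer="hoewv" (len 5), cursors c1@0 c2@3 c3@4, authorship .....
After op 6 (move_right): buffer="hoewv" (len 5), cursors c1@1 c2@4 c3@5, authorship .....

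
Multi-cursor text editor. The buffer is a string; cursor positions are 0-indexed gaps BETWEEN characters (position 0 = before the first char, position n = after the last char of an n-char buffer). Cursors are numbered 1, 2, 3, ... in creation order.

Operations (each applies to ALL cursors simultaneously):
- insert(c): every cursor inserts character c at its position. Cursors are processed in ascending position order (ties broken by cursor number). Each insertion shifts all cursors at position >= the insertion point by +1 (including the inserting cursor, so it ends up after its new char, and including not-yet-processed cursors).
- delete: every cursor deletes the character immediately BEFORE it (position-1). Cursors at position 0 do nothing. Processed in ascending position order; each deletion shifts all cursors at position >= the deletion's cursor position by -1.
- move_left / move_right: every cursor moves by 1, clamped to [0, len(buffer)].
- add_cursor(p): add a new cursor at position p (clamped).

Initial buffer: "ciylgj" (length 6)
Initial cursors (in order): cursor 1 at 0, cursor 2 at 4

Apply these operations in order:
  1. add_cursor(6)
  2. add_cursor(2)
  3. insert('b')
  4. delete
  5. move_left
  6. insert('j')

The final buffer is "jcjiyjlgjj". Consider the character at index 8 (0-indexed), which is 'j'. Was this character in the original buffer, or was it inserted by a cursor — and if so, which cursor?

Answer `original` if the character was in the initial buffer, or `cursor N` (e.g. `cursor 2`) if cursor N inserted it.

After op 1 (add_cursor(6)): buffer="ciylgj" (len 6), cursors c1@0 c2@4 c3@6, authorship ......
After op 2 (add_cursor(2)): buffer="ciylgj" (len 6), cursors c1@0 c4@2 c2@4 c3@6, authorship ......
After op 3 (insert('b')): buffer="bcibylbgjb" (len 10), cursors c1@1 c4@4 c2@7 c3@10, authorship 1..4..2..3
After op 4 (delete): buffer="ciylgj" (len 6), cursors c1@0 c4@2 c2@4 c3@6, authorship ......
After op 5 (move_left): buffer="ciylgj" (len 6), cursors c1@0 c4@1 c2@3 c3@5, authorship ......
After op 6 (insert('j')): buffer="jcjiyjlgjj" (len 10), cursors c1@1 c4@3 c2@6 c3@9, authorship 1.4..2..3.
Authorship (.=original, N=cursor N): 1 . 4 . . 2 . . 3 .
Index 8: author = 3

Answer: cursor 3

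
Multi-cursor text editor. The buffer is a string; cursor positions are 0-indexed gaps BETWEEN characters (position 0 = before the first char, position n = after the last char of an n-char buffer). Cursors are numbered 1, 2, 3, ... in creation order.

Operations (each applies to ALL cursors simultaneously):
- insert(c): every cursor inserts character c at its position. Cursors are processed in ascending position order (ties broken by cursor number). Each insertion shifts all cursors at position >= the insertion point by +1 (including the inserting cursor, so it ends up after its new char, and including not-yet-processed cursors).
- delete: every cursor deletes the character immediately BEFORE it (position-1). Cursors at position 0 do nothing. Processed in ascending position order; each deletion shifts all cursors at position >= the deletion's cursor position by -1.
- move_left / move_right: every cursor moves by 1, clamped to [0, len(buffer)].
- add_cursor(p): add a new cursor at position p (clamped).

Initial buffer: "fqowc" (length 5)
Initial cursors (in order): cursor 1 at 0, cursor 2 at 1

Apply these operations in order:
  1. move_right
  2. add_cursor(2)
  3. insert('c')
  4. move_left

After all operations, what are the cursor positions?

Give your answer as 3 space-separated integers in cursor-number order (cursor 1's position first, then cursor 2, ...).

Answer: 1 4 4

Derivation:
After op 1 (move_right): buffer="fqowc" (len 5), cursors c1@1 c2@2, authorship .....
After op 2 (add_cursor(2)): buffer="fqowc" (len 5), cursors c1@1 c2@2 c3@2, authorship .....
After op 3 (insert('c')): buffer="fcqccowc" (len 8), cursors c1@2 c2@5 c3@5, authorship .1.23...
After op 4 (move_left): buffer="fcqccowc" (len 8), cursors c1@1 c2@4 c3@4, authorship .1.23...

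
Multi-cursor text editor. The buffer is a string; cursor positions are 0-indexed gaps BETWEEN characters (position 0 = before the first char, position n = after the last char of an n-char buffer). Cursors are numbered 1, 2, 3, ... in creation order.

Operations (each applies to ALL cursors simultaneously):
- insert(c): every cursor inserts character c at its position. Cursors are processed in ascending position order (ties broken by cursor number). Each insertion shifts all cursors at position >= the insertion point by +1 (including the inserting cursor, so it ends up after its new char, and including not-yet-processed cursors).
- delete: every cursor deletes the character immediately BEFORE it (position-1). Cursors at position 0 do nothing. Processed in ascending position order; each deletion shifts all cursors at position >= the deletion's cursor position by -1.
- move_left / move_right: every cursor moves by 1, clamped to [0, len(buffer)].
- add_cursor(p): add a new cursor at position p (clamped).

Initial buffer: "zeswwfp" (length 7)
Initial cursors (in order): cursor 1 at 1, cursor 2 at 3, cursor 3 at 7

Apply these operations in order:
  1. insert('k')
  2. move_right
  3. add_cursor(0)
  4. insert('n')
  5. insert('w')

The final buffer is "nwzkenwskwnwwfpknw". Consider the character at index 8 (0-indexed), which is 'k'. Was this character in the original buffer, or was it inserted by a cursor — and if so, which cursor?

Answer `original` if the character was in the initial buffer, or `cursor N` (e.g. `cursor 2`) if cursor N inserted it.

Answer: cursor 2

Derivation:
After op 1 (insert('k')): buffer="zkeskwwfpk" (len 10), cursors c1@2 c2@5 c3@10, authorship .1..2....3
After op 2 (move_right): buffer="zkeskwwfpk" (len 10), cursors c1@3 c2@6 c3@10, authorship .1..2....3
After op 3 (add_cursor(0)): buffer="zkeskwwfpk" (len 10), cursors c4@0 c1@3 c2@6 c3@10, authorship .1..2....3
After op 4 (insert('n')): buffer="nzkenskwnwfpkn" (len 14), cursors c4@1 c1@5 c2@9 c3@14, authorship 4.1.1.2.2...33
After op 5 (insert('w')): buffer="nwzkenwskwnwwfpknw" (len 18), cursors c4@2 c1@7 c2@12 c3@18, authorship 44.1.11.2.22...333
Authorship (.=original, N=cursor N): 4 4 . 1 . 1 1 . 2 . 2 2 . . . 3 3 3
Index 8: author = 2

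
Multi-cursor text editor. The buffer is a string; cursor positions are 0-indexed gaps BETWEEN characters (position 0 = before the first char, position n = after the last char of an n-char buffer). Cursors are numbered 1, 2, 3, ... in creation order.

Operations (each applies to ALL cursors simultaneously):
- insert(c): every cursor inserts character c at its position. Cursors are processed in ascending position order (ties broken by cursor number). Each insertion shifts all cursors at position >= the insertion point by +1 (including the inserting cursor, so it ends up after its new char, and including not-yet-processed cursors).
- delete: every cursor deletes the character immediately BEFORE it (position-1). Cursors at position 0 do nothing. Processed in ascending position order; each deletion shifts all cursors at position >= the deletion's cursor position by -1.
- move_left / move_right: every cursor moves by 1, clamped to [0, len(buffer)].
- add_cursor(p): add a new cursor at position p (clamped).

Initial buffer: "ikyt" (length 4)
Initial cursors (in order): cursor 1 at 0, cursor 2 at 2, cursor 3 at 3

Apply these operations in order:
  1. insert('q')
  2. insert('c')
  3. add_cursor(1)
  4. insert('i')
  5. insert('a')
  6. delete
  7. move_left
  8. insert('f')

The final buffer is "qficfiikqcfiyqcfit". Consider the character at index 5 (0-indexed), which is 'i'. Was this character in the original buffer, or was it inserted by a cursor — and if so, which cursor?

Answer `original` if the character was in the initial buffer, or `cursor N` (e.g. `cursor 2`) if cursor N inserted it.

After op 1 (insert('q')): buffer="qikqyqt" (len 7), cursors c1@1 c2@4 c3@6, authorship 1..2.3.
After op 2 (insert('c')): buffer="qcikqcyqct" (len 10), cursors c1@2 c2@6 c3@9, authorship 11..22.33.
After op 3 (add_cursor(1)): buffer="qcikqcyqct" (len 10), cursors c4@1 c1@2 c2@6 c3@9, authorship 11..22.33.
After op 4 (insert('i')): buffer="qiciikqciyqcit" (len 14), cursors c4@2 c1@4 c2@9 c3@13, authorship 1411..222.333.
After op 5 (insert('a')): buffer="qiaciaikqciayqciat" (len 18), cursors c4@3 c1@6 c2@12 c3@17, authorship 144111..2222.3333.
After op 6 (delete): buffer="qiciikqciyqcit" (len 14), cursors c4@2 c1@4 c2@9 c3@13, authorship 1411..222.333.
After op 7 (move_left): buffer="qiciikqciyqcit" (len 14), cursors c4@1 c1@3 c2@8 c3@12, authorship 1411..222.333.
After op 8 (insert('f')): buffer="qficfiikqcfiyqcfit" (len 18), cursors c4@2 c1@5 c2@11 c3@16, authorship 144111..2222.3333.
Authorship (.=original, N=cursor N): 1 4 4 1 1 1 . . 2 2 2 2 . 3 3 3 3 .
Index 5: author = 1

Answer: cursor 1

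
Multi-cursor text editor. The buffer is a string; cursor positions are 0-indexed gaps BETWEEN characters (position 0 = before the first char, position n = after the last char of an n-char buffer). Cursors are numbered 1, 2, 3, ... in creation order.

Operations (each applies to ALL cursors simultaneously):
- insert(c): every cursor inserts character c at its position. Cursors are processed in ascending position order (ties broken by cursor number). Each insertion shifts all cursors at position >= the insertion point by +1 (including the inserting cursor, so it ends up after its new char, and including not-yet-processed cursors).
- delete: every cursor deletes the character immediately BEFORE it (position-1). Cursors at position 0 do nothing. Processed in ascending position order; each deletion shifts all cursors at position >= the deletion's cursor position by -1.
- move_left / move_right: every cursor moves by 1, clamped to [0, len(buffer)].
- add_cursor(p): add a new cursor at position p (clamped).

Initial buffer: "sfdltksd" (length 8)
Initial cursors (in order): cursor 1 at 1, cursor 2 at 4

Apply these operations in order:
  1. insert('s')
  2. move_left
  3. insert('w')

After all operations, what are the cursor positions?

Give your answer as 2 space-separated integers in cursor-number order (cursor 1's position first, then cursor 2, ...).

Answer: 2 7

Derivation:
After op 1 (insert('s')): buffer="ssfdlstksd" (len 10), cursors c1@2 c2@6, authorship .1...2....
After op 2 (move_left): buffer="ssfdlstksd" (len 10), cursors c1@1 c2@5, authorship .1...2....
After op 3 (insert('w')): buffer="swsfdlwstksd" (len 12), cursors c1@2 c2@7, authorship .11...22....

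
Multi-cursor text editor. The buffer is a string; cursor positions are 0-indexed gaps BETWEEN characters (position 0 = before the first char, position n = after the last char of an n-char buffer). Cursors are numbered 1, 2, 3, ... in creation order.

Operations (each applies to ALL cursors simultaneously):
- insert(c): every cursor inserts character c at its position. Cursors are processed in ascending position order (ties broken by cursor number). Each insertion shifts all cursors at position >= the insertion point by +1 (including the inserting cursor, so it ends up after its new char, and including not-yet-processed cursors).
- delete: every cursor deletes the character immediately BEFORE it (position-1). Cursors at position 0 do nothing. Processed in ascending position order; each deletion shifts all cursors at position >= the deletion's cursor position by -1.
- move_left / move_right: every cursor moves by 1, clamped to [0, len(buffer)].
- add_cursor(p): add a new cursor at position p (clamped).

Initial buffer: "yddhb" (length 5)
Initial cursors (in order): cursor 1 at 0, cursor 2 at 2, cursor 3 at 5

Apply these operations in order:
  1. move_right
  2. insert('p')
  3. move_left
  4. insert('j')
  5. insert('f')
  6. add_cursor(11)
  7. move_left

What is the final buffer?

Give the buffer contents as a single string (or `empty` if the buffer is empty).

Answer: yjfpddjfphbjfp

Derivation:
After op 1 (move_right): buffer="yddhb" (len 5), cursors c1@1 c2@3 c3@5, authorship .....
After op 2 (insert('p')): buffer="ypddphbp" (len 8), cursors c1@2 c2@5 c3@8, authorship .1..2..3
After op 3 (move_left): buffer="ypddphbp" (len 8), cursors c1@1 c2@4 c3@7, authorship .1..2..3
After op 4 (insert('j')): buffer="yjpddjphbjp" (len 11), cursors c1@2 c2@6 c3@10, authorship .11..22..33
After op 5 (insert('f')): buffer="yjfpddjfphbjfp" (len 14), cursors c1@3 c2@8 c3@13, authorship .111..222..333
After op 6 (add_cursor(11)): buffer="yjfpddjfphbjfp" (len 14), cursors c1@3 c2@8 c4@11 c3@13, authorship .111..222..333
After op 7 (move_left): buffer="yjfpddjfphbjfp" (len 14), cursors c1@2 c2@7 c4@10 c3@12, authorship .111..222..333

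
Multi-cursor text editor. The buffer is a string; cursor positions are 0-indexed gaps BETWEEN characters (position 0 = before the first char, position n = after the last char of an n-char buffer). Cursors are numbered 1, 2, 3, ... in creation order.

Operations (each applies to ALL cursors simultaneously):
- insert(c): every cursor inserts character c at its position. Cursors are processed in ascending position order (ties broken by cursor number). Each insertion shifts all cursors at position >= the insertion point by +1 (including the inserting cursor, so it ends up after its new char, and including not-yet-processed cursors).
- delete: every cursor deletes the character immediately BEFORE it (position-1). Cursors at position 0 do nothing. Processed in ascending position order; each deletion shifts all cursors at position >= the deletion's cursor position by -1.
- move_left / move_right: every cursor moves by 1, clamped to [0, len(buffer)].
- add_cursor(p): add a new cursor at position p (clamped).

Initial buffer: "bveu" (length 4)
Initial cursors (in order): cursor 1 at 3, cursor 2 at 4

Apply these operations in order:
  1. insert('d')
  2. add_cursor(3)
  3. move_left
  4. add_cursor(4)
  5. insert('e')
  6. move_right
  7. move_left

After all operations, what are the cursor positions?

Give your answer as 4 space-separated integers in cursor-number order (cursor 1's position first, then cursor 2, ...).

Answer: 5 9 3 7

Derivation:
After op 1 (insert('d')): buffer="bvedud" (len 6), cursors c1@4 c2@6, authorship ...1.2
After op 2 (add_cursor(3)): buffer="bvedud" (len 6), cursors c3@3 c1@4 c2@6, authorship ...1.2
After op 3 (move_left): buffer="bvedud" (len 6), cursors c3@2 c1@3 c2@5, authorship ...1.2
After op 4 (add_cursor(4)): buffer="bvedud" (len 6), cursors c3@2 c1@3 c4@4 c2@5, authorship ...1.2
After op 5 (insert('e')): buffer="bveeedeued" (len 10), cursors c3@3 c1@5 c4@7 c2@9, authorship ..3.114.22
After op 6 (move_right): buffer="bveeedeued" (len 10), cursors c3@4 c1@6 c4@8 c2@10, authorship ..3.114.22
After op 7 (move_left): buffer="bveeedeued" (len 10), cursors c3@3 c1@5 c4@7 c2@9, authorship ..3.114.22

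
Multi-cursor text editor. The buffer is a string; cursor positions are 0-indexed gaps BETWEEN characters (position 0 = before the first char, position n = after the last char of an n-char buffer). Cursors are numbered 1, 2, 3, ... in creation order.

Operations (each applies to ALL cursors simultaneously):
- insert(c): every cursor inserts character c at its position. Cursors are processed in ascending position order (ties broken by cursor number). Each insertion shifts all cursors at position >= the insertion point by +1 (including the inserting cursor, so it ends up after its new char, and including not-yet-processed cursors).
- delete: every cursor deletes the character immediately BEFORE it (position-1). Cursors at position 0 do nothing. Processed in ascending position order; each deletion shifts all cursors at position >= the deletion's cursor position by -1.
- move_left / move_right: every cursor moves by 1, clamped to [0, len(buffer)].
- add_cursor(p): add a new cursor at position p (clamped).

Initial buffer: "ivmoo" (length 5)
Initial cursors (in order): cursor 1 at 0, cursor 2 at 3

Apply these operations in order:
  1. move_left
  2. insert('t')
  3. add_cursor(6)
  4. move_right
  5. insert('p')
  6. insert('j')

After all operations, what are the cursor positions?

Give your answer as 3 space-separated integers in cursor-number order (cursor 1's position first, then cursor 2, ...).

After op 1 (move_left): buffer="ivmoo" (len 5), cursors c1@0 c2@2, authorship .....
After op 2 (insert('t')): buffer="tivtmoo" (len 7), cursors c1@1 c2@4, authorship 1..2...
After op 3 (add_cursor(6)): buffer="tivtmoo" (len 7), cursors c1@1 c2@4 c3@6, authorship 1..2...
After op 4 (move_right): buffer="tivtmoo" (len 7), cursors c1@2 c2@5 c3@7, authorship 1..2...
After op 5 (insert('p')): buffer="tipvtmpoop" (len 10), cursors c1@3 c2@7 c3@10, authorship 1.1.2.2..3
After op 6 (insert('j')): buffer="tipjvtmpjoopj" (len 13), cursors c1@4 c2@9 c3@13, authorship 1.11.2.22..33

Answer: 4 9 13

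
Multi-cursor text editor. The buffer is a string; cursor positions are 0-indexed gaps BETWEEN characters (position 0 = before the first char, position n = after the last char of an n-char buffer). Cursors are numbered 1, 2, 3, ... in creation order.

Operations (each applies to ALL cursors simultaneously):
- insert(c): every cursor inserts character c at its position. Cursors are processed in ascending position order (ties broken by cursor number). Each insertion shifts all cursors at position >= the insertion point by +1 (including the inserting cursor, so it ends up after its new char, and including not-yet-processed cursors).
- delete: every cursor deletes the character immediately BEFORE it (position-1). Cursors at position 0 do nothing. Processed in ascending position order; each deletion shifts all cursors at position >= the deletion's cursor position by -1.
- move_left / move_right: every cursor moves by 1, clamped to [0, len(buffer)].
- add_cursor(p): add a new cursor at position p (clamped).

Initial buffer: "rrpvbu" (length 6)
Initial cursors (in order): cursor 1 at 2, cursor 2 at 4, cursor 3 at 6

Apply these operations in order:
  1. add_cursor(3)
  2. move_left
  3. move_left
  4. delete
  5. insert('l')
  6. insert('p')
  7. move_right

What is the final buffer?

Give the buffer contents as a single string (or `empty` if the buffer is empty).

Answer: lllpppplpbu

Derivation:
After op 1 (add_cursor(3)): buffer="rrpvbu" (len 6), cursors c1@2 c4@3 c2@4 c3@6, authorship ......
After op 2 (move_left): buffer="rrpvbu" (len 6), cursors c1@1 c4@2 c2@3 c3@5, authorship ......
After op 3 (move_left): buffer="rrpvbu" (len 6), cursors c1@0 c4@1 c2@2 c3@4, authorship ......
After op 4 (delete): buffer="pbu" (len 3), cursors c1@0 c2@0 c4@0 c3@1, authorship ...
After op 5 (insert('l')): buffer="lllplbu" (len 7), cursors c1@3 c2@3 c4@3 c3@5, authorship 124.3..
After op 6 (insert('p')): buffer="lllpppplpbu" (len 11), cursors c1@6 c2@6 c4@6 c3@9, authorship 124124.33..
After op 7 (move_right): buffer="lllpppplpbu" (len 11), cursors c1@7 c2@7 c4@7 c3@10, authorship 124124.33..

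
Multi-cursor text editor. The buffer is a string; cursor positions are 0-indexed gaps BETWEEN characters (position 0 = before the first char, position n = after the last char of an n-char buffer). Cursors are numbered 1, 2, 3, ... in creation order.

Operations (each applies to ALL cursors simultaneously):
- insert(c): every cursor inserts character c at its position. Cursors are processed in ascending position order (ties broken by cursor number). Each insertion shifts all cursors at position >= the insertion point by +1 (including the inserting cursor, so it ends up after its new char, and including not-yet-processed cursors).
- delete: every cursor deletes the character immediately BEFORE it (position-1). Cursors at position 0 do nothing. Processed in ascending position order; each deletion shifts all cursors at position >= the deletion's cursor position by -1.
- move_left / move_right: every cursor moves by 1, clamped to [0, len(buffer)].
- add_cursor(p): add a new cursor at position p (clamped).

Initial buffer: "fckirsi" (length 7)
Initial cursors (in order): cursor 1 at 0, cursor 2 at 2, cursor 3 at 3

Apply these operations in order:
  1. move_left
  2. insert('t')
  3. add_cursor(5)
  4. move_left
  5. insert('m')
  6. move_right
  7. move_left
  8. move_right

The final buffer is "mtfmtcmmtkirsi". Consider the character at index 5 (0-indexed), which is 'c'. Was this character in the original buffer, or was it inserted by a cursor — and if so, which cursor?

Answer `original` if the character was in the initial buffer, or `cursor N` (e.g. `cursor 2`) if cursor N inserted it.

Answer: original

Derivation:
After op 1 (move_left): buffer="fckirsi" (len 7), cursors c1@0 c2@1 c3@2, authorship .......
After op 2 (insert('t')): buffer="tftctkirsi" (len 10), cursors c1@1 c2@3 c3@5, authorship 1.2.3.....
After op 3 (add_cursor(5)): buffer="tftctkirsi" (len 10), cursors c1@1 c2@3 c3@5 c4@5, authorship 1.2.3.....
After op 4 (move_left): buffer="tftctkirsi" (len 10), cursors c1@0 c2@2 c3@4 c4@4, authorship 1.2.3.....
After op 5 (insert('m')): buffer="mtfmtcmmtkirsi" (len 14), cursors c1@1 c2@4 c3@8 c4@8, authorship 11.22.343.....
After op 6 (move_right): buffer="mtfmtcmmtkirsi" (len 14), cursors c1@2 c2@5 c3@9 c4@9, authorship 11.22.343.....
After op 7 (move_left): buffer="mtfmtcmmtkirsi" (len 14), cursors c1@1 c2@4 c3@8 c4@8, authorship 11.22.343.....
After op 8 (move_right): buffer="mtfmtcmmtkirsi" (len 14), cursors c1@2 c2@5 c3@9 c4@9, authorship 11.22.343.....
Authorship (.=original, N=cursor N): 1 1 . 2 2 . 3 4 3 . . . . .
Index 5: author = original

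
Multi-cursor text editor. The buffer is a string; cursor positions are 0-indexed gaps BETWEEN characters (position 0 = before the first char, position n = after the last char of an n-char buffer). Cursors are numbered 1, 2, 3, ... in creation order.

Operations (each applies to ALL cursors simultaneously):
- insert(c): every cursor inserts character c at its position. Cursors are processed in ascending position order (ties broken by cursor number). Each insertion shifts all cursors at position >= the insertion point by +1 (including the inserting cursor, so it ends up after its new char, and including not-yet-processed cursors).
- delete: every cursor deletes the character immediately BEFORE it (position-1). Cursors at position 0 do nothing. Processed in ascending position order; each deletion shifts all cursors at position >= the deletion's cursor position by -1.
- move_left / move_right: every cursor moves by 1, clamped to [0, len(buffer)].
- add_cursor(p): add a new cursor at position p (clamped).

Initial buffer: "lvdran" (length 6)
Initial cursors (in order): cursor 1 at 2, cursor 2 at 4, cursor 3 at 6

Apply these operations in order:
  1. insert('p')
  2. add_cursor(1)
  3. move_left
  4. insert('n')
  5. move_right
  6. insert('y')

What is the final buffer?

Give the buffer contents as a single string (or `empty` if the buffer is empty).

After op 1 (insert('p')): buffer="lvpdrpanp" (len 9), cursors c1@3 c2@6 c3@9, authorship ..1..2..3
After op 2 (add_cursor(1)): buffer="lvpdrpanp" (len 9), cursors c4@1 c1@3 c2@6 c3@9, authorship ..1..2..3
After op 3 (move_left): buffer="lvpdrpanp" (len 9), cursors c4@0 c1@2 c2@5 c3@8, authorship ..1..2..3
After op 4 (insert('n')): buffer="nlvnpdrnpannp" (len 13), cursors c4@1 c1@4 c2@8 c3@12, authorship 4..11..22..33
After op 5 (move_right): buffer="nlvnpdrnpannp" (len 13), cursors c4@2 c1@5 c2@9 c3@13, authorship 4..11..22..33
After op 6 (insert('y')): buffer="nlyvnpydrnpyannpy" (len 17), cursors c4@3 c1@7 c2@12 c3@17, authorship 4.4.111..222..333

Answer: nlyvnpydrnpyannpy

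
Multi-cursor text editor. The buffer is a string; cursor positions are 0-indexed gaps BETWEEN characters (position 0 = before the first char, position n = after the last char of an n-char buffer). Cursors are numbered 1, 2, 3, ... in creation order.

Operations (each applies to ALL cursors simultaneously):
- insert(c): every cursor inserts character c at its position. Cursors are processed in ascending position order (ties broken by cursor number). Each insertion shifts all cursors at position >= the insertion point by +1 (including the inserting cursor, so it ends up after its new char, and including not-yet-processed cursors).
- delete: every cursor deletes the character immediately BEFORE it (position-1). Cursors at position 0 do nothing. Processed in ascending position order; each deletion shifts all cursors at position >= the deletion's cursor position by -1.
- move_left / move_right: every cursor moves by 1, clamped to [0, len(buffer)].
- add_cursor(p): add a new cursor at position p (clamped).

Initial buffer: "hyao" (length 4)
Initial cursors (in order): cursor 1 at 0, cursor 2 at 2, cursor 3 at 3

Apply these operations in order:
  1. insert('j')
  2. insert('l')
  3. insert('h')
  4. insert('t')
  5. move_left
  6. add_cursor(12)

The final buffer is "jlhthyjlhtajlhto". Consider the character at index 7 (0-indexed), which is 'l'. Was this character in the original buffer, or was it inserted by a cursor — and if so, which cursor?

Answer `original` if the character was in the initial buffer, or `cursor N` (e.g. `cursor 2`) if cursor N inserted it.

Answer: cursor 2

Derivation:
After op 1 (insert('j')): buffer="jhyjajo" (len 7), cursors c1@1 c2@4 c3@6, authorship 1..2.3.
After op 2 (insert('l')): buffer="jlhyjlajlo" (len 10), cursors c1@2 c2@6 c3@9, authorship 11..22.33.
After op 3 (insert('h')): buffer="jlhhyjlhajlho" (len 13), cursors c1@3 c2@8 c3@12, authorship 111..222.333.
After op 4 (insert('t')): buffer="jlhthyjlhtajlhto" (len 16), cursors c1@4 c2@10 c3@15, authorship 1111..2222.3333.
After op 5 (move_left): buffer="jlhthyjlhtajlhto" (len 16), cursors c1@3 c2@9 c3@14, authorship 1111..2222.3333.
After op 6 (add_cursor(12)): buffer="jlhthyjlhtajlhto" (len 16), cursors c1@3 c2@9 c4@12 c3@14, authorship 1111..2222.3333.
Authorship (.=original, N=cursor N): 1 1 1 1 . . 2 2 2 2 . 3 3 3 3 .
Index 7: author = 2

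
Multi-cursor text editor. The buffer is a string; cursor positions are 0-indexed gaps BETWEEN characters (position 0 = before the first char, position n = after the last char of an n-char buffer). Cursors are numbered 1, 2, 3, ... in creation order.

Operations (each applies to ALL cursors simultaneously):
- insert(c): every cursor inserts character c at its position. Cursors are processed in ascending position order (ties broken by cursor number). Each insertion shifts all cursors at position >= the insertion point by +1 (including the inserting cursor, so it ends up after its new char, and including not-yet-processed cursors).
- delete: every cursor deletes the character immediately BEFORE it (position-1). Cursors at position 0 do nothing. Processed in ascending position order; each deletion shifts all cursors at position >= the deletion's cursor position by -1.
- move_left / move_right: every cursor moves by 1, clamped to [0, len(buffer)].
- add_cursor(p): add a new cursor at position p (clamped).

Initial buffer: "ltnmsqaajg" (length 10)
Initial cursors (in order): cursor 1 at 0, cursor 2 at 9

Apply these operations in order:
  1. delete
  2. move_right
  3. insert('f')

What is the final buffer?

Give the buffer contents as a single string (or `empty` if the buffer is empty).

Answer: lftnmsqaagf

Derivation:
After op 1 (delete): buffer="ltnmsqaag" (len 9), cursors c1@0 c2@8, authorship .........
After op 2 (move_right): buffer="ltnmsqaag" (len 9), cursors c1@1 c2@9, authorship .........
After op 3 (insert('f')): buffer="lftnmsqaagf" (len 11), cursors c1@2 c2@11, authorship .1........2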